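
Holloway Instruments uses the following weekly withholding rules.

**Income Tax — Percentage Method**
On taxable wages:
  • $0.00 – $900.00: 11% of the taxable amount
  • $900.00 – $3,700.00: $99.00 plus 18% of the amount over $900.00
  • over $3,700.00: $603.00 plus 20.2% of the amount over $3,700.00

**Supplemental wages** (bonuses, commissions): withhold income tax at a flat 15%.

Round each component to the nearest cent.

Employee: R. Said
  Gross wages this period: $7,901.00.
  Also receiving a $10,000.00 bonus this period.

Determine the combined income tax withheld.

$2,951.60

Income Tax: taxable = $7,901.00
  $603.00 + 20.2% × ($7,901.00 − $3,700.00) = $603.00 + 20.2% × $4,201.00 = $1,451.60
Supplemental (15% flat on bonus): 15% × $10,000.00 = $1,500.00
Total income tax: $1,451.60 + $1,500.00 = $2,951.60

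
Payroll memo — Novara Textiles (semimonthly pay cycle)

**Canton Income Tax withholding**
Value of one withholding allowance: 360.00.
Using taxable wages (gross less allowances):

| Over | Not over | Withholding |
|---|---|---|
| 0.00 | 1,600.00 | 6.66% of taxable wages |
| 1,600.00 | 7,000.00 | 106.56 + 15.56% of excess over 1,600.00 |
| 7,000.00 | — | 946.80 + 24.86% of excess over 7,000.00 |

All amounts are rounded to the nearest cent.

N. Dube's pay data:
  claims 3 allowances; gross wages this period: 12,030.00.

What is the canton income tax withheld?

Canton Income Tax: taxable = 12,030.00 − 3×360.00 = 10,950.00
  946.80 + 24.86% × (10,950.00 − 7,000.00) = 946.80 + 24.86% × 3,950.00 = 1,928.77

1,928.77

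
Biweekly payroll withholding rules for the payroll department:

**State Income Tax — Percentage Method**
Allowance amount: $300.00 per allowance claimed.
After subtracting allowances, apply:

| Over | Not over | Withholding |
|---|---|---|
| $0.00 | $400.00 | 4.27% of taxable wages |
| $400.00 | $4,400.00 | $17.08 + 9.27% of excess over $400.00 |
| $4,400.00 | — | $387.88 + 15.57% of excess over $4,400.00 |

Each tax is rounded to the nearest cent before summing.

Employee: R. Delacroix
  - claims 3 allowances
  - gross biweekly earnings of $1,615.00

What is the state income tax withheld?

$46.28

State Income Tax: taxable = $1,615.00 − 3×$300.00 = $715.00
  $17.08 + 9.27% × ($715.00 − $400.00) = $17.08 + 9.27% × $315.00 = $46.28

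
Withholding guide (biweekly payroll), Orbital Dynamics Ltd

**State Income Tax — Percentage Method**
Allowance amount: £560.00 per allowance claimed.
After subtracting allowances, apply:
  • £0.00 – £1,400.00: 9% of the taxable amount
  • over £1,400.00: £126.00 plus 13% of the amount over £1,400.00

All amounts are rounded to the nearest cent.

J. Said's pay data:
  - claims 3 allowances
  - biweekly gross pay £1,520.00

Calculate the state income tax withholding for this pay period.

£0.00

State Income Tax: taxable = £1,520.00 − 3×£560.00 = £-160.00
  Taxable ≤ 0 → £0.00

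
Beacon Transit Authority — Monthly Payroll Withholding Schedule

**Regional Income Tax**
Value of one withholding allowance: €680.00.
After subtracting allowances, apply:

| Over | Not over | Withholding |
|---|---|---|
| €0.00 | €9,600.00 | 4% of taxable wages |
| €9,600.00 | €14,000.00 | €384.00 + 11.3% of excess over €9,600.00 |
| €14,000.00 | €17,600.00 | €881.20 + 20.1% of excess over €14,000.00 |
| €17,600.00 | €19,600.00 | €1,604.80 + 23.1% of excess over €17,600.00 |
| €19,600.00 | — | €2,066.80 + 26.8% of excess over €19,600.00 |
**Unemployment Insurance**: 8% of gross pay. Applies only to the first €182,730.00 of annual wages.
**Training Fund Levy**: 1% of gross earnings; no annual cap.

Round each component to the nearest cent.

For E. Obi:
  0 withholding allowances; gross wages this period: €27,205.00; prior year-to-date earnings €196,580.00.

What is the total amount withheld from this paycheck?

€4,376.99

Regional Income Tax: taxable = €27,205.00
  €2,066.80 + 26.8% × (€27,205.00 − €19,600.00) = €2,066.80 + 26.8% × €7,605.00 = €4,104.94
Unemployment Insurance: YTD €196,580.00 ≥ cap €182,730.00 → €0.00
Training Fund Levy: 1% × €27,205.00 = €272.05
Total: €4,104.94 + €0.00 + €272.05 = €4,376.99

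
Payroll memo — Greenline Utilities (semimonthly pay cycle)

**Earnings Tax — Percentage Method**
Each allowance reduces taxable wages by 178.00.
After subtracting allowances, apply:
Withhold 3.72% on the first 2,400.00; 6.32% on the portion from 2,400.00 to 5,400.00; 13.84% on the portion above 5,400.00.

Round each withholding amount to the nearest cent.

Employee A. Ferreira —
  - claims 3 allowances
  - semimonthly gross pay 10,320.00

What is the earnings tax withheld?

Earnings Tax: taxable = 10,320.00 − 3×178.00 = 9,786.00
  278.88 + 13.84% × (9,786.00 − 5,400.00) = 278.88 + 13.84% × 4,386.00 = 885.90

885.90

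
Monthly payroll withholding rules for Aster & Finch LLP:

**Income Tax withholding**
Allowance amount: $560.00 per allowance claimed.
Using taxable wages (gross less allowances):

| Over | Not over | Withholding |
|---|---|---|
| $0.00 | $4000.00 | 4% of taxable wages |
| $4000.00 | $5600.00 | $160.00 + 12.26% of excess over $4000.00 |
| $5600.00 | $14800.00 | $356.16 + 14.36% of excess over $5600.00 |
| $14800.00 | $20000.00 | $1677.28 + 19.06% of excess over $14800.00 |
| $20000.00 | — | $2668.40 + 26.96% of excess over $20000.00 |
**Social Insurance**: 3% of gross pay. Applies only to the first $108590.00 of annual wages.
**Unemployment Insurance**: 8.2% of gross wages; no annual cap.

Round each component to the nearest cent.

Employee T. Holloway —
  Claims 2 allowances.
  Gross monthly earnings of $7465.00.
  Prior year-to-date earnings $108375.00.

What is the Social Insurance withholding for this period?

$6.45

Social Insurance: cap $108590.00 − YTD $108375.00 = $215.00 subject; 3% × $215.00 = $6.45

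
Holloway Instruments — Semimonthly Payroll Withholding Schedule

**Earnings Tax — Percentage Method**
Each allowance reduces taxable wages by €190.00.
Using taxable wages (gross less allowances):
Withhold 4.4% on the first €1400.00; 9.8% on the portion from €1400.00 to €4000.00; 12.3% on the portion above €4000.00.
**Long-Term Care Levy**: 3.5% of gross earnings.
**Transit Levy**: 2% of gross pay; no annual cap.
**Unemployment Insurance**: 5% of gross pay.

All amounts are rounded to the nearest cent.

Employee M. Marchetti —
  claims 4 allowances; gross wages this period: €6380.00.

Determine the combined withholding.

€1185.56

Earnings Tax: taxable = €6380.00 − 4×€190.00 = €5620.00
  €316.40 + 12.3% × (€5620.00 − €4000.00) = €316.40 + 12.3% × €1620.00 = €515.66
Long-Term Care Levy: 3.5% × €6380.00 = €223.30
Transit Levy: 2% × €6380.00 = €127.60
Unemployment Insurance: 5% × €6380.00 = €319.00
Total: €515.66 + €223.30 + €127.60 + €319.00 = €1185.56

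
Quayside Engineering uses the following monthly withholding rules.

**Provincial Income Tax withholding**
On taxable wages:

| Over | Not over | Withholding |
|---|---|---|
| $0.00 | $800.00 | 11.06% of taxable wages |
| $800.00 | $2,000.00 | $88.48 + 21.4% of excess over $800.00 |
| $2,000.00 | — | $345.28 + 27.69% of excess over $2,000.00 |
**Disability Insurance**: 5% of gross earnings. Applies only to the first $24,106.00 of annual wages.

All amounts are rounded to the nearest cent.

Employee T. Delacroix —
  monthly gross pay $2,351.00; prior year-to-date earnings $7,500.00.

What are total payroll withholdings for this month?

$560.02

Provincial Income Tax: taxable = $2,351.00
  $345.28 + 27.69% × ($2,351.00 − $2,000.00) = $345.28 + 27.69% × $351.00 = $442.47
Disability Insurance: 5% × $2,351.00 = $117.55
Total: $442.47 + $117.55 = $560.02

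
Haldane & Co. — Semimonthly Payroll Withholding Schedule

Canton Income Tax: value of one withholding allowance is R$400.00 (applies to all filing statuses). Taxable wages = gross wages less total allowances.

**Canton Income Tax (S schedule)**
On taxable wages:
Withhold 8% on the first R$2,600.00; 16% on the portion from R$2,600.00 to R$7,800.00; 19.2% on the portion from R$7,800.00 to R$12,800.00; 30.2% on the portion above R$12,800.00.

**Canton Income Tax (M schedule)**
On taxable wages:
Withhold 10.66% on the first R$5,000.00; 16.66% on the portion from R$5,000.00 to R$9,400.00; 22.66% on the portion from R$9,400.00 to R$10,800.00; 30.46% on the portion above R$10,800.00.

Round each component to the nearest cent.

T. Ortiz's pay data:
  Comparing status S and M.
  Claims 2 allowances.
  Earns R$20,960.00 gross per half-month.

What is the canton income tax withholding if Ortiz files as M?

R$4,434.34

Canton Income Tax (M): taxable = R$20,960.00 − 2×R$400.00 = R$20,160.00
  R$1,583.28 + 30.46% × (R$20,160.00 − R$10,800.00) = R$1,583.28 + 30.46% × R$9,360.00 = R$4,434.34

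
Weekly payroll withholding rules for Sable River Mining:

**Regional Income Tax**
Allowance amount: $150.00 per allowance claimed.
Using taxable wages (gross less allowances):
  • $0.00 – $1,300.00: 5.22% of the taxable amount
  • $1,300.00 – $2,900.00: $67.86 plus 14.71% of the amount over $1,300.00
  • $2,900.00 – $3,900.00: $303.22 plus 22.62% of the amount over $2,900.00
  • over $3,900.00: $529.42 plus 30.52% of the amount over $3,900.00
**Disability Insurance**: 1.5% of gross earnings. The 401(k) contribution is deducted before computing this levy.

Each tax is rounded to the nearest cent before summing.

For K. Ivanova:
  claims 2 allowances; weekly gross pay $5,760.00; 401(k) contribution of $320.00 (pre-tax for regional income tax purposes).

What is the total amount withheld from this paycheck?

$989.47

Regional Income Tax: taxable = $5,760.00 − $320.00 − 2×$150.00 = $5,140.00
  $529.42 + 30.52% × ($5,140.00 − $3,900.00) = $529.42 + 30.52% × $1,240.00 = $907.87
Disability Insurance: 1.5% × $5,440.00 = $81.60
Total: $907.87 + $81.60 = $989.47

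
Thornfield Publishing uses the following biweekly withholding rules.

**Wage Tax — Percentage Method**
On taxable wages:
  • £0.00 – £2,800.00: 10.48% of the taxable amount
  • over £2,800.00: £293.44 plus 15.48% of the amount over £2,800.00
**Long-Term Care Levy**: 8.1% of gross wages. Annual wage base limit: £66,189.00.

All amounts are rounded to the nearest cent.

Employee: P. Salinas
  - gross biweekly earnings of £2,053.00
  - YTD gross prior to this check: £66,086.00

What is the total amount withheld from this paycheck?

Wage Tax: taxable = £2,053.00
  10.48% × £2,053.00 = £215.15
Long-Term Care Levy: cap £66,189.00 − YTD £66,086.00 = £103.00 subject; 8.1% × £103.00 = £8.34
Total: £215.15 + £8.34 = £223.49

£223.49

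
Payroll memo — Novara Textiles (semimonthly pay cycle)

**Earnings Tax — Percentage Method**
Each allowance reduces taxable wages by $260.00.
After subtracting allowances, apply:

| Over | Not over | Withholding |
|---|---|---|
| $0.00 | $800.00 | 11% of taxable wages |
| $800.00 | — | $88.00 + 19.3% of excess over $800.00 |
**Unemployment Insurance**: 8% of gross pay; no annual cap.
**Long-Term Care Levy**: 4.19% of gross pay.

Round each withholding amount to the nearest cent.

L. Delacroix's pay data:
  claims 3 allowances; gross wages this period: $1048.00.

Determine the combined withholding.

Earnings Tax: taxable = $1048.00 − 3×$260.00 = $268.00
  11% × $268.00 = $29.48
Unemployment Insurance: 8% × $1048.00 = $83.84
Long-Term Care Levy: 4.19% × $1048.00 = $43.91
Total: $29.48 + $83.84 + $43.91 = $157.23

$157.23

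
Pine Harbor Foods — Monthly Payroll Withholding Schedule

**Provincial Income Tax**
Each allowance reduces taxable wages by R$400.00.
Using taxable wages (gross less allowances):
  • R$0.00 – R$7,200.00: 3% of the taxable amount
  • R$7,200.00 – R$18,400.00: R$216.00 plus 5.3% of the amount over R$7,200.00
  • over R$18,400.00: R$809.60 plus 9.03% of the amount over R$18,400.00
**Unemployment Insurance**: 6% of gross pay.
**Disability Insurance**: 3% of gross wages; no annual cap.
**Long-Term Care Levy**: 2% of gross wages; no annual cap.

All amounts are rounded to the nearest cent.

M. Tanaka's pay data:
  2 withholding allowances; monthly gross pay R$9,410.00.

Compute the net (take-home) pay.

R$8,084.17

Provincial Income Tax: taxable = R$9,410.00 − 2×R$400.00 = R$8,610.00
  R$216.00 + 5.3% × (R$8,610.00 − R$7,200.00) = R$216.00 + 5.3% × R$1,410.00 = R$290.73
Unemployment Insurance: 6% × R$9,410.00 = R$564.60
Disability Insurance: 3% × R$9,410.00 = R$282.30
Long-Term Care Levy: 2% × R$9,410.00 = R$188.20
Total withheld: R$290.73 + R$564.60 + R$282.30 + R$188.20 = R$1,325.83
Net pay: R$9,410.00 − R$1,325.83 = R$8,084.17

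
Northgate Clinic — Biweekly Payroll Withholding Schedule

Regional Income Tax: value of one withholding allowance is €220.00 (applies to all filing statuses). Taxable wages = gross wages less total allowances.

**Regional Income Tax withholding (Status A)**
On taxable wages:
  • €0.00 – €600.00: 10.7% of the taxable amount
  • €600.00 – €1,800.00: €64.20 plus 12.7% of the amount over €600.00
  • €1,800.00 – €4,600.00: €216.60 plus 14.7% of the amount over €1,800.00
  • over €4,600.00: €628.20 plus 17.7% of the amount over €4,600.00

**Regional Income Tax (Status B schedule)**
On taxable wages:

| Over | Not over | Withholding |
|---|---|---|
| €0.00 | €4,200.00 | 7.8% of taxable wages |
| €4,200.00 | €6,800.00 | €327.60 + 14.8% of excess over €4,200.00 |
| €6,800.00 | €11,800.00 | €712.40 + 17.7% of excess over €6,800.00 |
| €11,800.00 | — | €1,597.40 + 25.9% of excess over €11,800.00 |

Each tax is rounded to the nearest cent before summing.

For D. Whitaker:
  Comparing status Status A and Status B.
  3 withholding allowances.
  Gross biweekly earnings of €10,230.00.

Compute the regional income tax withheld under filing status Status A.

Regional Income Tax (Status A): taxable = €10,230.00 − 3×€220.00 = €9,570.00
  €628.20 + 17.7% × (€9,570.00 − €4,600.00) = €628.20 + 17.7% × €4,970.00 = €1,507.89

€1,507.89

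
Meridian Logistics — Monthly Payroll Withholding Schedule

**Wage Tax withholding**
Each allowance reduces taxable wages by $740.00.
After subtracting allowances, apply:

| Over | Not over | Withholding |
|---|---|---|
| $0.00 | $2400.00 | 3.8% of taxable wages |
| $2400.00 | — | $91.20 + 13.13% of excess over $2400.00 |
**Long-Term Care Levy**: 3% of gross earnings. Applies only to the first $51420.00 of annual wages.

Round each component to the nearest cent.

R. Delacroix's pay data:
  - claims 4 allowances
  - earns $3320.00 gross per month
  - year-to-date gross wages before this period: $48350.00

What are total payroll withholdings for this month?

$105.78

Wage Tax: taxable = $3320.00 − 4×$740.00 = $360.00
  3.8% × $360.00 = $13.68
Long-Term Care Levy: cap $51420.00 − YTD $48350.00 = $3070.00 subject; 3% × $3070.00 = $92.10
Total: $13.68 + $92.10 = $105.78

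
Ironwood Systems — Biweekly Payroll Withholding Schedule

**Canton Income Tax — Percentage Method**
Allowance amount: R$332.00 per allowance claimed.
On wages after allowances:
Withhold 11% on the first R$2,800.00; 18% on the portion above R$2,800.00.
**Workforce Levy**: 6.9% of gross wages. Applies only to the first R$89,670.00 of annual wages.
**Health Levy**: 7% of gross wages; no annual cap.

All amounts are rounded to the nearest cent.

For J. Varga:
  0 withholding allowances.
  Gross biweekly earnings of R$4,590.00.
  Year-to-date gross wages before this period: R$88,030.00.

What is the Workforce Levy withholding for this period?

R$113.16

Workforce Levy: cap R$89,670.00 − YTD R$88,030.00 = R$1,640.00 subject; 6.9% × R$1,640.00 = R$113.16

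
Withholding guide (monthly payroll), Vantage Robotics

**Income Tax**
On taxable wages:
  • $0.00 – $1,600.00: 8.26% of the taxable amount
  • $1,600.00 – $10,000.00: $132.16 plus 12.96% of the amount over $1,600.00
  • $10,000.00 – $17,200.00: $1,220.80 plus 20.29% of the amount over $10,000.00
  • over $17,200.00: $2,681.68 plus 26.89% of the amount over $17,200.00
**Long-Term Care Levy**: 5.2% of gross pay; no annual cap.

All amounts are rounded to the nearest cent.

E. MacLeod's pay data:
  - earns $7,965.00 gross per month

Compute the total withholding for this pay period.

Income Tax: taxable = $7,965.00
  $132.16 + 12.96% × ($7,965.00 − $1,600.00) = $132.16 + 12.96% × $6,365.00 = $957.06
Long-Term Care Levy: 5.2% × $7,965.00 = $414.18
Total: $957.06 + $414.18 = $1,371.24

$1,371.24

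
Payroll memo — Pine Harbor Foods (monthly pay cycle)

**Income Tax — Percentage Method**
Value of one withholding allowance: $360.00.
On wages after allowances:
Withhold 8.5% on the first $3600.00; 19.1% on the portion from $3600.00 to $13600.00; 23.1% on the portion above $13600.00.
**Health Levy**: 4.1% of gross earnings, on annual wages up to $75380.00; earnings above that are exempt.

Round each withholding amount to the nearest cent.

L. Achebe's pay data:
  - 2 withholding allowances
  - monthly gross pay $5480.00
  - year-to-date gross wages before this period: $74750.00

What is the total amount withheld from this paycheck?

$553.39

Income Tax: taxable = $5480.00 − 2×$360.00 = $4760.00
  $306.00 + 19.1% × ($4760.00 − $3600.00) = $306.00 + 19.1% × $1160.00 = $527.56
Health Levy: cap $75380.00 − YTD $74750.00 = $630.00 subject; 4.1% × $630.00 = $25.83
Total: $527.56 + $25.83 = $553.39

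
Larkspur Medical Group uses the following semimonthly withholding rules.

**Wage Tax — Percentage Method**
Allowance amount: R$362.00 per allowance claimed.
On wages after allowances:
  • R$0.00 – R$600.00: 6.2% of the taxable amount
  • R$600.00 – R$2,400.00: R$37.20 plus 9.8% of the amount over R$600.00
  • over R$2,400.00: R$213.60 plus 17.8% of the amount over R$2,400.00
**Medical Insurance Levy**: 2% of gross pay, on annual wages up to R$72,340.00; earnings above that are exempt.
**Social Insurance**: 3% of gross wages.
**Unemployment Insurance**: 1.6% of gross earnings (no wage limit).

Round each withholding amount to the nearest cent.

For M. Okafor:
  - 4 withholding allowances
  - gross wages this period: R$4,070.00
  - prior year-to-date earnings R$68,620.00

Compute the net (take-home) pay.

R$3,555.26

Wage Tax: taxable = R$4,070.00 − 4×R$362.00 = R$2,622.00
  R$213.60 + 17.8% × (R$2,622.00 − R$2,400.00) = R$213.60 + 17.8% × R$222.00 = R$253.12
Medical Insurance Levy: cap R$72,340.00 − YTD R$68,620.00 = R$3,720.00 subject; 2% × R$3,720.00 = R$74.40
Social Insurance: 3% × R$4,070.00 = R$122.10
Unemployment Insurance: 1.6% × R$4,070.00 = R$65.12
Total withheld: R$253.12 + R$74.40 + R$122.10 + R$65.12 = R$514.74
Net pay: R$4,070.00 − R$514.74 = R$3,555.26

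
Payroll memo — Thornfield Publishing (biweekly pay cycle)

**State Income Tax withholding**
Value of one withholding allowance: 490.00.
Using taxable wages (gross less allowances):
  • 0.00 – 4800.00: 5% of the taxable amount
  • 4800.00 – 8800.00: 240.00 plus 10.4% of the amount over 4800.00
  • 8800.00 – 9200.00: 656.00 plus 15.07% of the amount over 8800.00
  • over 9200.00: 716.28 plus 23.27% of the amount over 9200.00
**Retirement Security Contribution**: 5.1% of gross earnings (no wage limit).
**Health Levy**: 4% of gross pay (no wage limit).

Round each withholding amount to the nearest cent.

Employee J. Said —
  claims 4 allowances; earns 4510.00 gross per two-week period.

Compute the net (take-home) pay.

State Income Tax: taxable = 4510.00 − 4×490.00 = 2550.00
  5% × 2550.00 = 127.50
Retirement Security Contribution: 5.1% × 4510.00 = 230.01
Health Levy: 4% × 4510.00 = 180.40
Total withheld: 127.50 + 230.01 + 180.40 = 537.91
Net pay: 4510.00 − 537.91 = 3972.09

3972.09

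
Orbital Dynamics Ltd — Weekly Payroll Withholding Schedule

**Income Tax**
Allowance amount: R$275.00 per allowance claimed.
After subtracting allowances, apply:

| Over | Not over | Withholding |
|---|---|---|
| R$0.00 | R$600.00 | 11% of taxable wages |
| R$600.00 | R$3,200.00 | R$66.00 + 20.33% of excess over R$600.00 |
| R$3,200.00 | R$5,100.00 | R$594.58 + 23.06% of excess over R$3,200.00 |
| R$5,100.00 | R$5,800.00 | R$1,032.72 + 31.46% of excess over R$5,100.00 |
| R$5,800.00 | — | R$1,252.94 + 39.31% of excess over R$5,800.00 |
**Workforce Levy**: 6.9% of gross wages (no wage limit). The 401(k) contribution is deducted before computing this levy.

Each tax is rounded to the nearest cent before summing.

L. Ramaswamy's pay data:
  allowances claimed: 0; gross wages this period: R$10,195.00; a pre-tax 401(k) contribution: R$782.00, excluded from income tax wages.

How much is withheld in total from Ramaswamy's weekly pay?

R$3,322.71

Income Tax: taxable = R$10,195.00 − R$782.00 = R$9,413.00
  R$1,252.94 + 39.31% × (R$9,413.00 − R$5,800.00) = R$1,252.94 + 39.31% × R$3,613.00 = R$2,673.21
Workforce Levy: 6.9% × R$9,413.00 = R$649.50
Total: R$2,673.21 + R$649.50 = R$3,322.71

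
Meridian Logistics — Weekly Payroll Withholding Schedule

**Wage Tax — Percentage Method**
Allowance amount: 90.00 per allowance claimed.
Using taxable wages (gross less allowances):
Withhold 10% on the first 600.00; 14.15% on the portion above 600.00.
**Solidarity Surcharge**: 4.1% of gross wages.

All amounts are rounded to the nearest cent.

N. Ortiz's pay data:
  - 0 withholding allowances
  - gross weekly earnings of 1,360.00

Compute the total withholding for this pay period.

223.30

Wage Tax: taxable = 1,360.00
  60.00 + 14.15% × (1,360.00 − 600.00) = 60.00 + 14.15% × 760.00 = 167.54
Solidarity Surcharge: 4.1% × 1,360.00 = 55.76
Total: 167.54 + 55.76 = 223.30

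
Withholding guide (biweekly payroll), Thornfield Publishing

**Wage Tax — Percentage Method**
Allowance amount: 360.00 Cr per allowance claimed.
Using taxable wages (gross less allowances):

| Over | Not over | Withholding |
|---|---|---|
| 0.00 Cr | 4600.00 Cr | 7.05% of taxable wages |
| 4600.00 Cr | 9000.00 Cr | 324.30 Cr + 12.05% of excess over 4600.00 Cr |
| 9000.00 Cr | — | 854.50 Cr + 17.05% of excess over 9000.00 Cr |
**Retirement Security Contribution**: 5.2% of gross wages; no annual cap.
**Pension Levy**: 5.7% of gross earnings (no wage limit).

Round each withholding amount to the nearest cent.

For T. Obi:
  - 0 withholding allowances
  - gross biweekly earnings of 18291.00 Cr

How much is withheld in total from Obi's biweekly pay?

Wage Tax: taxable = 18291.00 Cr
  854.50 Cr + 17.05% × (18291.00 Cr − 9000.00 Cr) = 854.50 Cr + 17.05% × 9291.00 Cr = 2438.62 Cr
Retirement Security Contribution: 5.2% × 18291.00 Cr = 951.13 Cr
Pension Levy: 5.7% × 18291.00 Cr = 1042.59 Cr
Total: 2438.62 Cr + 951.13 Cr + 1042.59 Cr = 4432.34 Cr

4432.34 Cr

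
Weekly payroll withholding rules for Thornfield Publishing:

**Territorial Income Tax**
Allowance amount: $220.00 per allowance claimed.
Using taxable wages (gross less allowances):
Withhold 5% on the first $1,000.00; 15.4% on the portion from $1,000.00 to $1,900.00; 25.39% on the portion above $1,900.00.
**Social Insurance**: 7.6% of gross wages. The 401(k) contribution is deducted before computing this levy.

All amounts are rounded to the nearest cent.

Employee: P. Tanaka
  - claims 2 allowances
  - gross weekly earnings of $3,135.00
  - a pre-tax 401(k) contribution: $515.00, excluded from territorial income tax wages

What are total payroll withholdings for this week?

Territorial Income Tax: taxable = $3,135.00 − $515.00 − 2×$220.00 = $2,180.00
  $188.60 + 25.39% × ($2,180.00 − $1,900.00) = $188.60 + 25.39% × $280.00 = $259.69
Social Insurance: 7.6% × $2,620.00 = $199.12
Total: $259.69 + $199.12 = $458.81

$458.81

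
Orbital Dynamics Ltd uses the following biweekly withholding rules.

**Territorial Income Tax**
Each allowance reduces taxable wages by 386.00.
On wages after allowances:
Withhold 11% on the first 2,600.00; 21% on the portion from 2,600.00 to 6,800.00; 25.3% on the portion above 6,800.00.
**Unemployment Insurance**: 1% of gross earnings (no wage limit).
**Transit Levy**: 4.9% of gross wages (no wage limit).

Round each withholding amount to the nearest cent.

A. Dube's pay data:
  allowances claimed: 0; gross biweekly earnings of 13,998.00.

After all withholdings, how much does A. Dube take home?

Territorial Income Tax: taxable = 13,998.00
  1,168.00 + 25.3% × (13,998.00 − 6,800.00) = 1,168.00 + 25.3% × 7,198.00 = 2,989.09
Unemployment Insurance: 1% × 13,998.00 = 139.98
Transit Levy: 4.9% × 13,998.00 = 685.90
Total withheld: 2,989.09 + 139.98 + 685.90 = 3,814.97
Net pay: 13,998.00 − 3,814.97 = 10,183.03

10,183.03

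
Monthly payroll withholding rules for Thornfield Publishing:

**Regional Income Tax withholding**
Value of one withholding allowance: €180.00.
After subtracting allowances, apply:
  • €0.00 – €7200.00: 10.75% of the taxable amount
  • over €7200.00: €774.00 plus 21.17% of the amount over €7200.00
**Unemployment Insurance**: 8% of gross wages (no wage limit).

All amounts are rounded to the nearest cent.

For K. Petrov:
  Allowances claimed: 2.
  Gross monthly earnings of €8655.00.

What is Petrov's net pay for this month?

€6956.79

Regional Income Tax: taxable = €8655.00 − 2×€180.00 = €8295.00
  €774.00 + 21.17% × (€8295.00 − €7200.00) = €774.00 + 21.17% × €1095.00 = €1005.81
Unemployment Insurance: 8% × €8655.00 = €692.40
Total withheld: €1005.81 + €692.40 = €1698.21
Net pay: €8655.00 − €1698.21 = €6956.79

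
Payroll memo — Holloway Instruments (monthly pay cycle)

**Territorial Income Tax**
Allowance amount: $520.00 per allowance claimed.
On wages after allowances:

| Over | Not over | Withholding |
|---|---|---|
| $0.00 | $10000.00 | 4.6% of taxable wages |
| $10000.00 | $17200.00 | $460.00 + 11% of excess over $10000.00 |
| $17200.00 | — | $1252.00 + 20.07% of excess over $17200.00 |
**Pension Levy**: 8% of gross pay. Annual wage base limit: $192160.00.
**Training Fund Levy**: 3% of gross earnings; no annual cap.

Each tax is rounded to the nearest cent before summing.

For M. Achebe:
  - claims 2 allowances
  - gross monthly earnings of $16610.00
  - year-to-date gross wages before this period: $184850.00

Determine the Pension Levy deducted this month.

$584.80

Pension Levy: cap $192160.00 − YTD $184850.00 = $7310.00 subject; 8% × $7310.00 = $584.80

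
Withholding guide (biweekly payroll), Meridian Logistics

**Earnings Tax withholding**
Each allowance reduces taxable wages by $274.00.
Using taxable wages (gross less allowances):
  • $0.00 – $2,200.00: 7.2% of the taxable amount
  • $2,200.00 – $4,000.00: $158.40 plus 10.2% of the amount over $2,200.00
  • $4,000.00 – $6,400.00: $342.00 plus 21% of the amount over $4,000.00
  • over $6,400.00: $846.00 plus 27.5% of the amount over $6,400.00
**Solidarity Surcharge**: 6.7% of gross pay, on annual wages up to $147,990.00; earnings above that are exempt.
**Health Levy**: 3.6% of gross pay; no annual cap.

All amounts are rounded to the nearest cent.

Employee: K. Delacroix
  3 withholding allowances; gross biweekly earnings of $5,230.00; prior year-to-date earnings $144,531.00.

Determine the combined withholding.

Earnings Tax: taxable = $5,230.00 − 3×$274.00 = $4,408.00
  $342.00 + 21% × ($4,408.00 − $4,000.00) = $342.00 + 21% × $408.00 = $427.68
Solidarity Surcharge: cap $147,990.00 − YTD $144,531.00 = $3,459.00 subject; 6.7% × $3,459.00 = $231.75
Health Levy: 3.6% × $5,230.00 = $188.28
Total: $427.68 + $231.75 + $188.28 = $847.71

$847.71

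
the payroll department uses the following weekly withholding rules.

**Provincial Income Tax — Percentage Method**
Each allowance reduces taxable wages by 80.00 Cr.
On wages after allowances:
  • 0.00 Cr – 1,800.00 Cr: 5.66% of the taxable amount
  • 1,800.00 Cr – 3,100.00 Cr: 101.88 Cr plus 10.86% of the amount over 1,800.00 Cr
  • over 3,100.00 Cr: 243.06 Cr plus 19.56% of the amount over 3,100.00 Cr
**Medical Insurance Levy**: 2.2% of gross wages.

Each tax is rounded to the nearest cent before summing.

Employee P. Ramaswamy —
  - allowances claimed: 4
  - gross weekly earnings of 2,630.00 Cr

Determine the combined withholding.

215.13 Cr

Provincial Income Tax: taxable = 2,630.00 Cr − 4×80.00 Cr = 2,310.00 Cr
  101.88 Cr + 10.86% × (2,310.00 Cr − 1,800.00 Cr) = 101.88 Cr + 10.86% × 510.00 Cr = 157.27 Cr
Medical Insurance Levy: 2.2% × 2,630.00 Cr = 57.86 Cr
Total: 157.27 Cr + 57.86 Cr = 215.13 Cr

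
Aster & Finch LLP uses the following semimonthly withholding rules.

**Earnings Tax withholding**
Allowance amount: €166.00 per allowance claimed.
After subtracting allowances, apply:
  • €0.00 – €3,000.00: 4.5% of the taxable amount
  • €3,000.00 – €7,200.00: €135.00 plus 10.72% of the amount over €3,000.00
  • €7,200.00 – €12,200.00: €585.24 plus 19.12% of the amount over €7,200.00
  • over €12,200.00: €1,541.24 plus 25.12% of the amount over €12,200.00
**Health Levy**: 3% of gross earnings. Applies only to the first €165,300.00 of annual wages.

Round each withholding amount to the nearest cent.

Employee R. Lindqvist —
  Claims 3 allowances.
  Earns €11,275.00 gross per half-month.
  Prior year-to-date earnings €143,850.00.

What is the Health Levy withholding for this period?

€338.25

Health Levy: 3% × €11,275.00 = €338.25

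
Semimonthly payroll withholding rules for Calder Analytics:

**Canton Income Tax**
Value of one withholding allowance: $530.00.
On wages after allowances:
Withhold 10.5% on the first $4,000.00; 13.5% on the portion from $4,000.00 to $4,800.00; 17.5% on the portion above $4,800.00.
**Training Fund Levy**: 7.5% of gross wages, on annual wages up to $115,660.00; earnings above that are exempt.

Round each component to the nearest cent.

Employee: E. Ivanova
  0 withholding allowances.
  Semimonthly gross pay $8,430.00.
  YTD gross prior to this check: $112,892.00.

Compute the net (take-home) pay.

$7,059.15

Canton Income Tax: taxable = $8,430.00
  $528.00 + 17.5% × ($8,430.00 − $4,800.00) = $528.00 + 17.5% × $3,630.00 = $1,163.25
Training Fund Levy: cap $115,660.00 − YTD $112,892.00 = $2,768.00 subject; 7.5% × $2,768.00 = $207.60
Total withheld: $1,163.25 + $207.60 = $1,370.85
Net pay: $8,430.00 − $1,370.85 = $7,059.15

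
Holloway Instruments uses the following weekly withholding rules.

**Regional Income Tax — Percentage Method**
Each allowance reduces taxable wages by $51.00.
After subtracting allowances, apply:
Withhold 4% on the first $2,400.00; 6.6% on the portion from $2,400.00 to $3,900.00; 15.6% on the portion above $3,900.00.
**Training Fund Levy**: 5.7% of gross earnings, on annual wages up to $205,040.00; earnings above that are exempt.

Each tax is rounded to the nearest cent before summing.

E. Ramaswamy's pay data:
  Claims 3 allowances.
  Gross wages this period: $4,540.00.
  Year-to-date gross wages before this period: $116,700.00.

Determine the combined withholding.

$529.75

Regional Income Tax: taxable = $4,540.00 − 3×$51.00 = $4,387.00
  $195.00 + 15.6% × ($4,387.00 − $3,900.00) = $195.00 + 15.6% × $487.00 = $270.97
Training Fund Levy: 5.7% × $4,540.00 = $258.78
Total: $270.97 + $258.78 = $529.75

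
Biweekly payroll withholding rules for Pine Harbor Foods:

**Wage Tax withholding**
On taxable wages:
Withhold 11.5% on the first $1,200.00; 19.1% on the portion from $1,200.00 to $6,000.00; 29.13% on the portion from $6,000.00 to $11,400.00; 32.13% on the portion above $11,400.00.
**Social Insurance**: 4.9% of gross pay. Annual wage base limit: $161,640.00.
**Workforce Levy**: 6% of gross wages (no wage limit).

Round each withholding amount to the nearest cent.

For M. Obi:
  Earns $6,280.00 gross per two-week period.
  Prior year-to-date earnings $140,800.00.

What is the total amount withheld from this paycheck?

$1,820.88

Wage Tax: taxable = $6,280.00
  $1,054.80 + 29.13% × ($6,280.00 − $6,000.00) = $1,054.80 + 29.13% × $280.00 = $1,136.36
Social Insurance: 4.9% × $6,280.00 = $307.72
Workforce Levy: 6% × $6,280.00 = $376.80
Total: $1,136.36 + $307.72 + $376.80 = $1,820.88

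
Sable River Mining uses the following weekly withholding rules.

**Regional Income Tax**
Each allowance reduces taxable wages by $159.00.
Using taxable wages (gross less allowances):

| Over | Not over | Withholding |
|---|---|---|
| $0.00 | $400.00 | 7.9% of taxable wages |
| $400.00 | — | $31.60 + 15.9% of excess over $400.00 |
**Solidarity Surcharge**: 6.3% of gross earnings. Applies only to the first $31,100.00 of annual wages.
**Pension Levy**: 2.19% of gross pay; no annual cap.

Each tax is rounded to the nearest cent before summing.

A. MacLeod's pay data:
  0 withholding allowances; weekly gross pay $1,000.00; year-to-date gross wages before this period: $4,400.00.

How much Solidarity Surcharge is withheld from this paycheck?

Solidarity Surcharge: 6.3% × $1,000.00 = $63.00

$63.00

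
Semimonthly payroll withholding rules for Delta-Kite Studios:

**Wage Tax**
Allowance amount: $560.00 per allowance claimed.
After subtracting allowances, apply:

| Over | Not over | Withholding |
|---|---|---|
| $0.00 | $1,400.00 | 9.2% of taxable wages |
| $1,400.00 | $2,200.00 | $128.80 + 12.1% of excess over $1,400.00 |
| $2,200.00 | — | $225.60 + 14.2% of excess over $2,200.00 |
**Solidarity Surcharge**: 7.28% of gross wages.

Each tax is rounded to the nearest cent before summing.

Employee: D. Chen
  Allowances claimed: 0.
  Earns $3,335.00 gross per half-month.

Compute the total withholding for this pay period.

$629.56

Wage Tax: taxable = $3,335.00
  $225.60 + 14.2% × ($3,335.00 − $2,200.00) = $225.60 + 14.2% × $1,135.00 = $386.77
Solidarity Surcharge: 7.28% × $3,335.00 = $242.79
Total: $386.77 + $242.79 = $629.56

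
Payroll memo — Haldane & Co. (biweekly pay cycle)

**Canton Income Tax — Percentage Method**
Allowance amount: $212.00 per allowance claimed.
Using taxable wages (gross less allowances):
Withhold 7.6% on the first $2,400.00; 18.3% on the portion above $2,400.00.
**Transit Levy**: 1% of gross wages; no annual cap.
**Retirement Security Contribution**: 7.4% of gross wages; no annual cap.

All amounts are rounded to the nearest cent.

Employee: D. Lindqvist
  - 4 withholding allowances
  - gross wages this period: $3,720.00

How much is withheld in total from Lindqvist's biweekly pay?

$581.26

Canton Income Tax: taxable = $3,720.00 − 4×$212.00 = $2,872.00
  $182.40 + 18.3% × ($2,872.00 − $2,400.00) = $182.40 + 18.3% × $472.00 = $268.78
Transit Levy: 1% × $3,720.00 = $37.20
Retirement Security Contribution: 7.4% × $3,720.00 = $275.28
Total: $268.78 + $37.20 + $275.28 = $581.26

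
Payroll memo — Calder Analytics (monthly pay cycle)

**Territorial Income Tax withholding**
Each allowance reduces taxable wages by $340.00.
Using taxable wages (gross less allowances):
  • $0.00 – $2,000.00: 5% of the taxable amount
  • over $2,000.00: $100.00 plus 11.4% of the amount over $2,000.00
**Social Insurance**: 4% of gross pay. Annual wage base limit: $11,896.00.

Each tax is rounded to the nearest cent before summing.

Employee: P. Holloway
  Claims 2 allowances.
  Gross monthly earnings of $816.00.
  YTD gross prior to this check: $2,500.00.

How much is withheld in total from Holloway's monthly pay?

$39.44

Territorial Income Tax: taxable = $816.00 − 2×$340.00 = $136.00
  5% × $136.00 = $6.80
Social Insurance: 4% × $816.00 = $32.64
Total: $6.80 + $32.64 = $39.44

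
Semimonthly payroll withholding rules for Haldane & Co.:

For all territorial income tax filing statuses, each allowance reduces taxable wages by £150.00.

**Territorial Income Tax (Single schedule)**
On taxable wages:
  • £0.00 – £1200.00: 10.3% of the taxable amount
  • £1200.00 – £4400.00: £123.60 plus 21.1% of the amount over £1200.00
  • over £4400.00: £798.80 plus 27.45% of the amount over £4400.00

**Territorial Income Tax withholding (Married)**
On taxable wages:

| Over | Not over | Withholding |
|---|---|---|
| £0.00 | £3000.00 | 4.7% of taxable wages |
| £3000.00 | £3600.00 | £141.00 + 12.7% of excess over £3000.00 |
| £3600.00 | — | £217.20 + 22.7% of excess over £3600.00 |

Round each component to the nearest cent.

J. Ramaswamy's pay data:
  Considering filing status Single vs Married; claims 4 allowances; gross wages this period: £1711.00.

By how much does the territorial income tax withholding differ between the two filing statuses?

Territorial Income Tax (Single): taxable = £1711.00 − 4×£150.00 = £1111.00
  10.3% × £1111.00 = £114.43
Territorial Income Tax (Married): taxable = £1711.00 − 4×£150.00 = £1111.00
  4.7% × £1111.00 = £52.22
Difference: |£114.43 − £52.22| = £62.21 (higher under Single)

£62.21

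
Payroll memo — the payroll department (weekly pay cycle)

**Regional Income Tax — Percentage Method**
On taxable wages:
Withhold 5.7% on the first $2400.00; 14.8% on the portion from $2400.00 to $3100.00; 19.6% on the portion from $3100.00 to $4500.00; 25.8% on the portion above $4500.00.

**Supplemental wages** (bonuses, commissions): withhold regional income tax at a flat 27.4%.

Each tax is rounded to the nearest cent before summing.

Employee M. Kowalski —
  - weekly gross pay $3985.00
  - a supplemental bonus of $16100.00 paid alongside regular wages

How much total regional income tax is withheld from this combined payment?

Regional Income Tax: taxable = $3985.00
  $240.40 + 19.6% × ($3985.00 − $3100.00) = $240.40 + 19.6% × $885.00 = $413.86
Supplemental (27.4% flat on bonus): 27.4% × $16100.00 = $4411.40
Total regional income tax: $413.86 + $4411.40 = $4825.26

$4825.26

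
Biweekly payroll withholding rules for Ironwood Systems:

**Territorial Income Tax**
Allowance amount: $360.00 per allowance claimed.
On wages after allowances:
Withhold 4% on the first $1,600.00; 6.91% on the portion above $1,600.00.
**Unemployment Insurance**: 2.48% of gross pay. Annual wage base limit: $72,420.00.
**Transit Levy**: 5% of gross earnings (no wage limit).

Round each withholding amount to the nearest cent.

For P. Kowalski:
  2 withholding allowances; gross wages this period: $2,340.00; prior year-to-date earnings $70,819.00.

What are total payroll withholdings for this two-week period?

Territorial Income Tax: taxable = $2,340.00 − 2×$360.00 = $1,620.00
  $64.00 + 6.91% × ($1,620.00 − $1,600.00) = $64.00 + 6.91% × $20.00 = $65.38
Unemployment Insurance: cap $72,420.00 − YTD $70,819.00 = $1,601.00 subject; 2.48% × $1,601.00 = $39.70
Transit Levy: 5% × $2,340.00 = $117.00
Total: $65.38 + $39.70 + $117.00 = $222.08

$222.08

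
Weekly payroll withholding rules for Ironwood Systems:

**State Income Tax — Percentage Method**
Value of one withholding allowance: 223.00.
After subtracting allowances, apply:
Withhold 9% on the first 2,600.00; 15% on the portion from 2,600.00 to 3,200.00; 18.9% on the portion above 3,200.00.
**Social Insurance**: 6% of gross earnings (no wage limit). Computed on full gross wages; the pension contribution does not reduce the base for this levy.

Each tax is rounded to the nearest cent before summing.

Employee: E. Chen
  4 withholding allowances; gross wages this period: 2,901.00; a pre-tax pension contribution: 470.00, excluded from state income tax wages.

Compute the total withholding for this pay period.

312.57

State Income Tax: taxable = 2,901.00 − 470.00 − 4×223.00 = 1,539.00
  9% × 1,539.00 = 138.51
Social Insurance: 6% × 2,901.00 = 174.06
Total: 138.51 + 174.06 = 312.57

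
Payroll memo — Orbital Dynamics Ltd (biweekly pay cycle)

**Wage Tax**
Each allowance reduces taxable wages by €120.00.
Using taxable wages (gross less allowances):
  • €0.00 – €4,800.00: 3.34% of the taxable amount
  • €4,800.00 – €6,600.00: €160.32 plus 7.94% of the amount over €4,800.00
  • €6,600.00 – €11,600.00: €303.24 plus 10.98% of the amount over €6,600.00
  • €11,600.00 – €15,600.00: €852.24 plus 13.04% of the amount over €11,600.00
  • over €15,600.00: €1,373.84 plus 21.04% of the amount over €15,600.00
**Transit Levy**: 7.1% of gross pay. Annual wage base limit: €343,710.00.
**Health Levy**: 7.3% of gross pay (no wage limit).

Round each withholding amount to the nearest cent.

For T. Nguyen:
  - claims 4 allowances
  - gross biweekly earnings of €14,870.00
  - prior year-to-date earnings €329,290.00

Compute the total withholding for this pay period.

Wage Tax: taxable = €14,870.00 − 4×€120.00 = €14,390.00
  €852.24 + 13.04% × (€14,390.00 − €11,600.00) = €852.24 + 13.04% × €2,790.00 = €1,216.06
Transit Levy: cap €343,710.00 − YTD €329,290.00 = €14,420.00 subject; 7.1% × €14,420.00 = €1,023.82
Health Levy: 7.3% × €14,870.00 = €1,085.51
Total: €1,216.06 + €1,023.82 + €1,085.51 = €3,325.39

€3,325.39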